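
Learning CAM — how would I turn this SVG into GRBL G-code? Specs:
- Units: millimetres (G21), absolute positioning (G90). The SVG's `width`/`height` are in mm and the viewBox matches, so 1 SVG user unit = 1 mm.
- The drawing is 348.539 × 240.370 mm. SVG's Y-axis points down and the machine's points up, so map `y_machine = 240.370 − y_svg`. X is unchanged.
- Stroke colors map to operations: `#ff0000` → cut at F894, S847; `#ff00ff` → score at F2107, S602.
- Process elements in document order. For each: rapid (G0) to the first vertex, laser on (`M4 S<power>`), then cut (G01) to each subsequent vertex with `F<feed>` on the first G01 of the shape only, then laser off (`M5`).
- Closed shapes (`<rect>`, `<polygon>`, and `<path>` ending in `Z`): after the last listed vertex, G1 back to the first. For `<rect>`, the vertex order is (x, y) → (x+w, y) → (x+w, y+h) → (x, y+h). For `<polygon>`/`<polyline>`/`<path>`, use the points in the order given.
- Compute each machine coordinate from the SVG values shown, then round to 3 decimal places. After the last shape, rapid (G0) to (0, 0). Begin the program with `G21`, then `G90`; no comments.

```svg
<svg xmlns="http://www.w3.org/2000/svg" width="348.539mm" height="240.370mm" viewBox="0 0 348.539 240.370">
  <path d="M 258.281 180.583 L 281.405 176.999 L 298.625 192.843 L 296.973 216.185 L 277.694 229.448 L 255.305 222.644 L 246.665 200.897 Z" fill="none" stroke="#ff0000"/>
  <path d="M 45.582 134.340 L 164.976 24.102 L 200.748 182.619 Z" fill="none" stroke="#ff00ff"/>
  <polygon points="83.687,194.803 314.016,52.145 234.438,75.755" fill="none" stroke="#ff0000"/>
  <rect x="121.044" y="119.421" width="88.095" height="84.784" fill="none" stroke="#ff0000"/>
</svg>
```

Since the viewBox matches the mm dimensions, user units are millimetres directly. The only transform is the Y-flip y_m = 240.370 − y_svg.

Shape 1 is a regular polygon drawn with `<path>`. Its stroke #ff0000 means cut at S847, F894. After flipping Y the toolpath is (258.281,59.787) → (281.405,63.371) → (298.625,47.527) → (296.973,24.185) → (277.694,10.922) → (255.305,17.726) → (246.665,39.473) → (258.281,59.787), returning to the start.

Shape 2 is a regular polygon drawn with `<path>`. Its stroke #ff00ff means score at S602, F2107. After flipping Y the toolpath is (45.582,106.030) → (164.976,216.268) → (200.748,57.751) → (45.582,106.030), returning to the start.

Shape 3 is a closed polygon drawn with `<polygon>`. Its stroke #ff0000 means cut at S847, F894. After flipping Y the toolpath is (83.687,45.567) → (314.016,188.225) → (234.438,164.615) → (83.687,45.567), returning to the start.

Shape 4 is a rectangle drawn with `<rect>`. Its stroke #ff0000 means cut at S847, F894. After flipping Y the toolpath is (121.044,120.949) → (209.139,120.949) → (209.139,36.165) → (121.044,36.165) → (121.044,120.949), returning to the start.

G21
G90
G0 X258.281 Y59.787
M4 S847
G01 X281.405 Y63.371 F894
G01 X298.625 Y47.527
G01 X296.973 Y24.185
G01 X277.694 Y10.922
G01 X255.305 Y17.726
G01 X246.665 Y39.473
G01 X258.281 Y59.787
M5
G0 X45.582 Y106.030
M4 S602
G01 X164.976 Y216.268 F2107
G01 X200.748 Y57.751
G01 X45.582 Y106.030
M5
G0 X83.687 Y45.567
M4 S847
G01 X314.016 Y188.225 F894
G01 X234.438 Y164.615
G01 X83.687 Y45.567
M5
G0 X121.044 Y120.949
M4 S847
G01 X209.139 Y120.949 F894
G01 X209.139 Y36.165
G01 X121.044 Y36.165
G01 X121.044 Y120.949
M5
G0 X0.000 Y0.000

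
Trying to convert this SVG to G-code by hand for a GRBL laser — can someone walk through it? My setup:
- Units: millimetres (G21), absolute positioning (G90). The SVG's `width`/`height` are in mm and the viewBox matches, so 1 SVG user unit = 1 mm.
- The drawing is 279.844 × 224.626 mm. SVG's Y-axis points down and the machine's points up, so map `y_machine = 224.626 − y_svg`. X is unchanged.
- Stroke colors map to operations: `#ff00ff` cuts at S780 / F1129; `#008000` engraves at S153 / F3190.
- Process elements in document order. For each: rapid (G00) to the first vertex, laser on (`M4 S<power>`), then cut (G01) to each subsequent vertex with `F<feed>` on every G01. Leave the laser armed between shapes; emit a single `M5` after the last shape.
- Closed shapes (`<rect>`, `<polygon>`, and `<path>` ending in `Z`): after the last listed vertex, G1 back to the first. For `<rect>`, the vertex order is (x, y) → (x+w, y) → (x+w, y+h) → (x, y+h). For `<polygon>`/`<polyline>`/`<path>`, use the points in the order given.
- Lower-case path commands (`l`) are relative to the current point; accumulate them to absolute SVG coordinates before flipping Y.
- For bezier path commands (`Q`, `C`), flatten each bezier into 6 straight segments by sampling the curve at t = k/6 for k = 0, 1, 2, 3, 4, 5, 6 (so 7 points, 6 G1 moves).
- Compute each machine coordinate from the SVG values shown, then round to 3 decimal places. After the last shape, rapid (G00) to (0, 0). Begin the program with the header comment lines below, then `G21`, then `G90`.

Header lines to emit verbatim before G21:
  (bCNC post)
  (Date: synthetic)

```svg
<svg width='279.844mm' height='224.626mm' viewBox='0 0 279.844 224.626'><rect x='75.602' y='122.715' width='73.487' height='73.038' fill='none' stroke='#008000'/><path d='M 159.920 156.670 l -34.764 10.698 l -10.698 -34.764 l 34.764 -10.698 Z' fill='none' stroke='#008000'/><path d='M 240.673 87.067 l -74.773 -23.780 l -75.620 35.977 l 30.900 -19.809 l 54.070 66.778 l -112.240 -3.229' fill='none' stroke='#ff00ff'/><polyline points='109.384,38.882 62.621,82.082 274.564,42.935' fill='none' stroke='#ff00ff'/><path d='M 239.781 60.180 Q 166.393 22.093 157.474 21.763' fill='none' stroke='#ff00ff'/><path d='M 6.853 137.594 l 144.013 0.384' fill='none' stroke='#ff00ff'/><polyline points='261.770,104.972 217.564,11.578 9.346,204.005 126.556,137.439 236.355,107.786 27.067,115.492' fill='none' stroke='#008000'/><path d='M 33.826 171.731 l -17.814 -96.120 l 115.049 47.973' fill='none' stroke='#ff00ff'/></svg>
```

Since the viewBox matches the mm dimensions, user units are millimetres directly. The only transform is the Y-flip y_m = 224.626 − y_svg.

Shape 1 is a rectangle drawn with `<rect>`. Its stroke #008000 means engrave at S153, F3190. After flipping Y the toolpath is (75.602,101.911) → (149.089,101.911) → (149.089,28.873) → (75.602,28.873) → (75.602,101.911), returning to the start.

Shape 2 is a regular polygon drawn with `<path>`. Its stroke #008000 means engrave at S153, F3190. After flipping Y the toolpath is (159.920,67.956) → (125.156,57.258) → (114.458,92.022) → (149.222,102.720) → (159.920,67.956), returning to the start.

Shape 3 is a open polyline drawn with `<path>`. Its stroke #ff00ff means cut at S780, F1129. After flipping Y the toolpath is (240.673,137.559) → (165.900,161.339) → (90.280,125.362) → (121.180,145.171) → (175.250,78.393) → (63.010,81.622).

Shape 4 is a open polyline drawn with `<polyline>`. Its stroke #ff00ff means cut at S780, F1129. After flipping Y the toolpath is (109.384,185.744) → (62.621,142.544) → (274.564,181.691).

Shape 5 is a quadratic bezier drawn with `<path>`. Its stroke #ff00ff means cut at S780, F1129. After flipping Y the toolpath is (239.781,164.446) → (217.109,176.093) → (198.019,185.642) → (182.510,193.094) → (170.583,198.448) → (162.238,201.704) → (157.474,202.863).

Shape 6 is a line segment drawn with `<path>`. Its stroke #ff00ff means cut at S780, F1129. After flipping Y the toolpath is (6.853,87.032) → (150.866,86.648).

Shape 7 is a open polyline drawn with `<polyline>`. Its stroke #008000 means engrave at S153, F3190. After flipping Y the toolpath is (261.770,119.654) → (217.564,213.048) → (9.346,20.621) → (126.556,87.187) → (236.355,116.840) → (27.067,109.134).

Shape 8 is a open polyline drawn with `<path>`. Its stroke #ff00ff means cut at S780, F1129. After flipping Y the toolpath is (33.826,52.895) → (16.012,149.015) → (131.061,101.042).

(bCNC post)
(Date: synthetic)
G21
G90
G00 X75.602 Y101.911
M4 S153
G01 X149.089 Y101.911 F3190
G01 X149.089 Y28.873 F3190
G01 X75.602 Y28.873 F3190
G01 X75.602 Y101.911 F3190
G00 X159.920 Y67.956
M4 S153
G01 X125.156 Y57.258 F3190
G01 X114.458 Y92.022 F3190
G01 X149.222 Y102.720 F3190
G01 X159.920 Y67.956 F3190
G00 X240.673 Y137.559
M4 S780
G01 X165.900 Y161.339 F1129
G01 X90.280 Y125.362 F1129
G01 X121.180 Y145.171 F1129
G01 X175.250 Y78.393 F1129
G01 X63.010 Y81.622 F1129
G00 X109.384 Y185.744
M4 S780
G01 X62.621 Y142.544 F1129
G01 X274.564 Y181.691 F1129
G00 X239.781 Y164.446
M4 S780
G01 X217.109 Y176.093 F1129
G01 X198.019 Y185.642 F1129
G01 X182.510 Y193.094 F1129
G01 X170.583 Y198.448 F1129
G01 X162.238 Y201.704 F1129
G01 X157.474 Y202.863 F1129
G00 X6.853 Y87.032
M4 S780
G01 X150.866 Y86.648 F1129
G00 X261.770 Y119.654
M4 S153
G01 X217.564 Y213.048 F3190
G01 X9.346 Y20.621 F3190
G01 X126.556 Y87.187 F3190
G01 X236.355 Y116.840 F3190
G01 X27.067 Y109.134 F3190
G00 X33.826 Y52.895
M4 S780
G01 X16.012 Y149.015 F1129
G01 X131.061 Y101.042 F1129
M5
G00 X0.000 Y0.000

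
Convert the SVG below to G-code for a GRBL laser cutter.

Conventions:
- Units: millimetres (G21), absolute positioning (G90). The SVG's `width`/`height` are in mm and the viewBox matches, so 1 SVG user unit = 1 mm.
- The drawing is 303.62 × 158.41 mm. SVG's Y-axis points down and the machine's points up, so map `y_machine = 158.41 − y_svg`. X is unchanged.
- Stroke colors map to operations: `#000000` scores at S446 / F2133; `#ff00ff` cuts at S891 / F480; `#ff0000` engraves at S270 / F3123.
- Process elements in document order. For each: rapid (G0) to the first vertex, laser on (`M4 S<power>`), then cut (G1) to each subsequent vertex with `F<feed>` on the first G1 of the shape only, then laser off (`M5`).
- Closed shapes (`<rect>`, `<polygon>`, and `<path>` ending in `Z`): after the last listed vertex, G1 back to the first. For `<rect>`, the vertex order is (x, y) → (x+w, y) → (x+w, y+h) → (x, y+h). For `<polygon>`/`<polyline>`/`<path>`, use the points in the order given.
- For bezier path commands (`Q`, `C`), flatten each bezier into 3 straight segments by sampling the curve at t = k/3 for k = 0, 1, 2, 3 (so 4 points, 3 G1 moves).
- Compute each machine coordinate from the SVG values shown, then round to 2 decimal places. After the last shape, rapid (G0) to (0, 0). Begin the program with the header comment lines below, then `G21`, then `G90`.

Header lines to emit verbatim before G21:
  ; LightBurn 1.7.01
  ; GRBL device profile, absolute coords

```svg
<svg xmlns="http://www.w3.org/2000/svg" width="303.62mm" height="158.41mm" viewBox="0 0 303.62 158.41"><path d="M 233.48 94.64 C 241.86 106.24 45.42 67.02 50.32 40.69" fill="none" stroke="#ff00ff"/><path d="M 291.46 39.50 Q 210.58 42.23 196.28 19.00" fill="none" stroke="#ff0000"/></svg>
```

; LightBurn 1.7.01
; GRBL device profile, absolute coords
G21
G90
G0 X233.48 Y63.77
M4 S891
G1 X188.63 Y66.75 F480
G1 X97.49 Y89.45
G1 X50.32 Y117.72
M5
G0 X291.46 Y118.91
M4 S270
G1 X244.94 Y119.97 F3123
G1 X213.21 Y126.81
G1 X196.28 Y139.41
M5
G0 X0.00 Y0.00

Since the viewBox matches the mm dimensions, user units are millimetres directly. The only transform is the Y-flip y_m = 158.41 − y_svg.

Shape 1 is a cubic bezier drawn with `<path>`. Its stroke #ff00ff means cut at S891, F480. After flipping Y the toolpath is (233.48,63.77) → (188.63,66.75) → (97.49,89.45) → (50.32,117.72).

Shape 2 is a quadratic bezier drawn with `<path>`. Its stroke #ff0000 means engrave at S270, F3123. After flipping Y the toolpath is (291.46,118.91) → (244.94,119.97) → (213.21,126.81) → (196.28,139.41).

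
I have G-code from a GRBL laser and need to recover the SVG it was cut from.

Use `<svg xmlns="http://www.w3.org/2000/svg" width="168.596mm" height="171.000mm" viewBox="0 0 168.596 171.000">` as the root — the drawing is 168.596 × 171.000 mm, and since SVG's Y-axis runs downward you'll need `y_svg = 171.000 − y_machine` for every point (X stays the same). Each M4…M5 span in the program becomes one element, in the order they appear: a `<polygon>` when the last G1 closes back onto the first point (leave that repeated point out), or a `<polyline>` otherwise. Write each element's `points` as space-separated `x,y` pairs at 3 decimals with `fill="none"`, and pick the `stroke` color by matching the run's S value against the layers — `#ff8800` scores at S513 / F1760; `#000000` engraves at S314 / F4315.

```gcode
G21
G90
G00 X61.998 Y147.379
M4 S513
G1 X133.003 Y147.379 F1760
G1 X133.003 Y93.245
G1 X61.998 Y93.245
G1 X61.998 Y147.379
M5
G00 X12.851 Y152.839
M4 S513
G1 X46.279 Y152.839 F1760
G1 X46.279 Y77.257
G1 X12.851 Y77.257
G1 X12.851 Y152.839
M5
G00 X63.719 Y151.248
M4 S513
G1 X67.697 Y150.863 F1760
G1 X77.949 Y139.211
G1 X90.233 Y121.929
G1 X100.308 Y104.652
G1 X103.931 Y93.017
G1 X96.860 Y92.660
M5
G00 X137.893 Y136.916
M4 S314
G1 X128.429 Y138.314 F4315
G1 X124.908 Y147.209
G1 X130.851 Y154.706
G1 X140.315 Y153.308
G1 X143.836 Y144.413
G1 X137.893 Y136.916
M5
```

<svg xmlns="http://www.w3.org/2000/svg" width="168.596mm" height="171.000mm" viewBox="0 0 168.596 171.000">
  <polygon points="61.998,23.621 133.003,23.621 133.003,77.755 61.998,77.755" fill="none" stroke="#ff8800"/>
  <polygon points="12.851,18.161 46.279,18.161 46.279,93.743 12.851,93.743" fill="none" stroke="#ff8800"/>
  <polyline points="63.719,19.752 67.697,20.137 77.949,31.789 90.233,49.071 100.308,66.348 103.931,77.983 96.860,78.340" fill="none" stroke="#ff8800"/>
  <polygon points="137.893,34.084 128.429,32.686 124.908,23.791 130.851,16.294 140.315,17.692 143.836,26.587" fill="none" stroke="#000000"/>
</svg>

y_svg = 171.000 − y_m.

[1] S513→`#ff8800` (score); closed run; points: 61.998,23.621 133.003,23.621 133.003,77.755 61.998,77.755

[2] S513→`#ff8800` (score); closed run; points: 12.851,18.161 46.279,18.161 46.279,93.743 12.851,93.743

[3] S513→`#ff8800` (score); open run; points: 63.719,19.752 67.697,20.137 77.949,31.789 90.233,49.071 100.308,66.348 103.931,77.983 96.860,78.340

[4] S314→`#000000` (engrave); closed run; points: 137.893,34.084 128.429,32.686 124.908,23.791 130.851,16.294 140.315,17.692 143.836,26.587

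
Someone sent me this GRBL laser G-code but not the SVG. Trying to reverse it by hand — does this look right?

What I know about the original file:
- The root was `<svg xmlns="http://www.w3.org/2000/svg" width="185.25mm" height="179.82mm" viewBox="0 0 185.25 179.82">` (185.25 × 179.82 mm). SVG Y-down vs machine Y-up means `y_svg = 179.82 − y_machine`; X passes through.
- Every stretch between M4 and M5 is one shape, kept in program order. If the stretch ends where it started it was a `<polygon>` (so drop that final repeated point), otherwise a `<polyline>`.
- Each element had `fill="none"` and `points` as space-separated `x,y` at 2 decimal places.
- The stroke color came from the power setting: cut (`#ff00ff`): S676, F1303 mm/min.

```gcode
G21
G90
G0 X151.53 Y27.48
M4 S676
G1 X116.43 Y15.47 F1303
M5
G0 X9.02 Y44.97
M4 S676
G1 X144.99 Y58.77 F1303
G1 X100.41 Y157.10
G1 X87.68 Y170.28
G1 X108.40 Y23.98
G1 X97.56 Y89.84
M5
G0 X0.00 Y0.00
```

<svg xmlns="http://www.w3.org/2000/svg" width="185.25mm" height="179.82mm" viewBox="0 0 185.25 179.82">
  <polyline points="151.53,152.34 116.43,164.35" fill="none" stroke="#ff00ff"/>
  <polyline points="9.02,134.85 144.99,121.05 100.41,22.72 87.68,9.54 108.40,155.84 97.56,89.98" fill="none" stroke="#ff00ff"/>
</svg>

y_svg = 179.82 − y_m. Every run uses S676, so all elements get stroke `#ff00ff` (cut).

[1] open run; points: 151.53,152.34 116.43,164.35

[2] open run; points: 9.02,134.85 144.99,121.05 100.41,22.72 87.68,9.54 108.40,155.84 97.56,89.98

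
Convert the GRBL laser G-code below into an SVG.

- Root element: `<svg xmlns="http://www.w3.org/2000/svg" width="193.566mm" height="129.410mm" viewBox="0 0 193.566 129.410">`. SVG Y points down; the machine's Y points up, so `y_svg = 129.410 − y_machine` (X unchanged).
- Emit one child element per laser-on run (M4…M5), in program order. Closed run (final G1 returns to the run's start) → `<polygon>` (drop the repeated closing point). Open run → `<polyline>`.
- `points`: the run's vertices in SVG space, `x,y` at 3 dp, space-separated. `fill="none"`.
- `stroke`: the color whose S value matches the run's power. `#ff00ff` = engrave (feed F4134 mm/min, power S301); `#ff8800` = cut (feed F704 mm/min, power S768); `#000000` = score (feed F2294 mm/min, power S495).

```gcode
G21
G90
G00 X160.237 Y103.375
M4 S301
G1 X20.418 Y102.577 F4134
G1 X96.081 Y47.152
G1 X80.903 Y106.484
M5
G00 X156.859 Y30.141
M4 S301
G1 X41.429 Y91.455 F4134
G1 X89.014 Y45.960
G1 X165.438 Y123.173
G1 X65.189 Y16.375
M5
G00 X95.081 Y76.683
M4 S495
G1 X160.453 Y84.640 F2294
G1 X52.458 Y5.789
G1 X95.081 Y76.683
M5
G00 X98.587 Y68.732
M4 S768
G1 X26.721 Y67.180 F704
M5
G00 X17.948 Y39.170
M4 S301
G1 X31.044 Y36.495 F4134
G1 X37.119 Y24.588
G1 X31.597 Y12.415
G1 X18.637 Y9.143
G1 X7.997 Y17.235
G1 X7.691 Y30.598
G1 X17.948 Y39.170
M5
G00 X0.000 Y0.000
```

y_svg = 129.410 − y_m.

[1] S301→`#ff00ff` (engrave); open run; points: 160.237,26.035 20.418,26.833 96.081,82.258 80.903,22.926

[2] S301→`#ff00ff` (engrave); open run; points: 156.859,99.269 41.429,37.955 89.014,83.450 165.438,6.237 65.189,113.035

[3] S495→`#000000` (score); closed run; points: 95.081,52.727 160.453,44.770 52.458,123.621

[4] S768→`#ff8800` (cut); open run; points: 98.587,60.678 26.721,62.230

[5] S301→`#ff00ff` (engrave); closed run; points: 17.948,90.240 31.044,92.915 37.119,104.822 31.597,116.995 18.637,120.267 7.997,112.175 7.691,98.812

<svg xmlns="http://www.w3.org/2000/svg" width="193.566mm" height="129.410mm" viewBox="0 0 193.566 129.410">
  <polyline points="160.237,26.035 20.418,26.833 96.081,82.258 80.903,22.926" fill="none" stroke="#ff00ff"/>
  <polyline points="156.859,99.269 41.429,37.955 89.014,83.450 165.438,6.237 65.189,113.035" fill="none" stroke="#ff00ff"/>
  <polygon points="95.081,52.727 160.453,44.770 52.458,123.621" fill="none" stroke="#000000"/>
  <polyline points="98.587,60.678 26.721,62.230" fill="none" stroke="#ff8800"/>
  <polygon points="17.948,90.240 31.044,92.915 37.119,104.822 31.597,116.995 18.637,120.267 7.997,112.175 7.691,98.812" fill="none" stroke="#ff00ff"/>
</svg>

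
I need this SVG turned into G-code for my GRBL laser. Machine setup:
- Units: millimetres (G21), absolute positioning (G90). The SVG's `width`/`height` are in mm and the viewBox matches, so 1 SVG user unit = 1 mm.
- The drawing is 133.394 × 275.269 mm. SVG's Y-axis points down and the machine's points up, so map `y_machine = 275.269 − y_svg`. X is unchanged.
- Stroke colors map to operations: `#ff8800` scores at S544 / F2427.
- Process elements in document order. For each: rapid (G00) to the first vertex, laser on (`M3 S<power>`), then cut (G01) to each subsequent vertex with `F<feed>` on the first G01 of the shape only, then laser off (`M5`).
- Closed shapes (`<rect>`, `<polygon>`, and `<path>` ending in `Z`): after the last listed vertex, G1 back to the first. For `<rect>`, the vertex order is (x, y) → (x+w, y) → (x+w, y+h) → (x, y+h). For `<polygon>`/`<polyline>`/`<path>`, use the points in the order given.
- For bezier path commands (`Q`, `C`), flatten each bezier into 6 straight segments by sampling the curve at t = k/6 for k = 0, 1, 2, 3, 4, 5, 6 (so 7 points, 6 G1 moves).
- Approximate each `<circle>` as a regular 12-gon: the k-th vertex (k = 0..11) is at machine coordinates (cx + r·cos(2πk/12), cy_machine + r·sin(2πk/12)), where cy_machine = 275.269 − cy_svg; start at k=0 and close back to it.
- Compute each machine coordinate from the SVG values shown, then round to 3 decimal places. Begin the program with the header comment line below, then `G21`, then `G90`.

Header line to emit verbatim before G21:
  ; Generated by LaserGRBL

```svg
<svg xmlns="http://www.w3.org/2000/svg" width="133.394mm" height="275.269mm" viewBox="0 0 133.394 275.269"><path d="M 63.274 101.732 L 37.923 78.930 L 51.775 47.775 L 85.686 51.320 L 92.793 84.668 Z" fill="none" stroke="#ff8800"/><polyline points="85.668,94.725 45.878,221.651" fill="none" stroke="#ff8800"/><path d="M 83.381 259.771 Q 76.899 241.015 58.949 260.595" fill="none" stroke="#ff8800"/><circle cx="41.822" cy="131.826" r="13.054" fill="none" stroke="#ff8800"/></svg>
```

viewBox `0 0 133.394 275.269` with mm width/height → 1 unit = 1 mm. Flip: y_m = 275.269 − y_svg.

**Shape 1** — `<path>` regular polygon, stroke `#ff8800` → score (S544, F2427). Machine vertices: (63.274,173.537) → (37.923,196.339) → (51.775,227.494) → (85.686,223.949) → (92.793,190.601) → (63.274,173.537). Closed: final G1 returns to the first vertex.

**Shape 2** — `<polyline>` line segment, stroke `#ff8800` → score (S544, F2427). Machine vertices: (85.668,180.544) → (45.878,53.618). Open path.

**Shape 3** — `<path>` quadratic bezier, stroke `#ff8800` → score (S544, F2427). Control points (SVG): P0=(83.381,259.771), P1=(76.899,241.015), P2=(58.949,260.595); sampled at t=k/6. Machine vertices: (83.381,15.498) → (80.902,20.685) → (77.785,23.742) → (74.032,24.670) → (69.641,23.468) → (64.614,20.136) → (58.949,14.674). Open path.

**Shape 4** — `<circle>` circle, stroke `#ff8800` → score (S544, F2427). Machine vertices: (54.876,143.443) → (53.127,149.970) → (48.349,154.748) → (41.822,156.497) → (35.295,154.748) → (30.517,149.970) → (28.768,143.443) → (30.517,136.916) → (35.295,132.138) → (41.822,130.389) → (48.349,132.138) → (53.127,136.916) → (54.876,143.443). Closed: final G1 returns to the first vertex.

; Generated by LaserGRBL
G21
G90
G00 X63.274 Y173.537
M3 S544
G01 X37.923 Y196.339 F2427
G01 X51.775 Y227.494
G01 X85.686 Y223.949
G01 X92.793 Y190.601
G01 X63.274 Y173.537
M5
G00 X85.668 Y180.544
M3 S544
G01 X45.878 Y53.618 F2427
M5
G00 X83.381 Y15.498
M3 S544
G01 X80.902 Y20.685 F2427
G01 X77.785 Y23.742
G01 X74.032 Y24.670
G01 X69.641 Y23.468
G01 X64.614 Y20.136
G01 X58.949 Y14.674
M5
G00 X54.876 Y143.443
M3 S544
G01 X53.127 Y149.970 F2427
G01 X48.349 Y154.748
G01 X41.822 Y156.497
G01 X35.295 Y154.748
G01 X30.517 Y149.970
G01 X28.768 Y143.443
G01 X30.517 Y136.916
G01 X35.295 Y132.138
G01 X41.822 Y130.389
G01 X48.349 Y132.138
G01 X53.127 Y136.916
G01 X54.876 Y143.443
M5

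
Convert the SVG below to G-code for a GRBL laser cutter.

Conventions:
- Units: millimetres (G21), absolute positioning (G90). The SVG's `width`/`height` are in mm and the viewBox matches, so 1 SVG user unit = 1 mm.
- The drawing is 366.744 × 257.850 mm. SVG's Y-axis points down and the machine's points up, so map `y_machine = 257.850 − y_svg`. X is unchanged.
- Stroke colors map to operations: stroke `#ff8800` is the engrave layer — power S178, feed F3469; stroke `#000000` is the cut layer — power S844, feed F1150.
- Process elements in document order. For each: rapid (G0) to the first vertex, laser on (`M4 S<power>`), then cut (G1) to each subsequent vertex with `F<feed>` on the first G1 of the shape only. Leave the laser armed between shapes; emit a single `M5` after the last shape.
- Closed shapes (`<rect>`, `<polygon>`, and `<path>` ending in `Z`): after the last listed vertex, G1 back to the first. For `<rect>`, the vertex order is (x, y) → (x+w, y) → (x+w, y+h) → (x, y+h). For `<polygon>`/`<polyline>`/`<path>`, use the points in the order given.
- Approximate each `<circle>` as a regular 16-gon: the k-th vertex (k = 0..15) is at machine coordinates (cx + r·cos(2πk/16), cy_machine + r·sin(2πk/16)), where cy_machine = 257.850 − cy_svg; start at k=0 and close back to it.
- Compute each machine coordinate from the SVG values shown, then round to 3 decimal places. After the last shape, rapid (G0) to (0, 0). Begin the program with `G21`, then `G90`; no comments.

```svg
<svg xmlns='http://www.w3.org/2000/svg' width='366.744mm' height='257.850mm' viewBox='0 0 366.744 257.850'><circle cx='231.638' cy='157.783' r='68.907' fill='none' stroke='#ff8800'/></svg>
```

G21
G90
G0 X300.545 Y100.067
M4 S178
G1 X295.300 Y126.437 F3469
G1 X280.363 Y148.792
G1 X258.008 Y163.729
G1 X231.638 Y168.974
G1 X205.268 Y163.729
G1 X182.913 Y148.792
G1 X167.976 Y126.437
G1 X162.731 Y100.067
G1 X167.976 Y73.697
G1 X182.913 Y51.342
G1 X205.268 Y36.405
G1 X231.638 Y31.160
G1 X258.008 Y36.405
G1 X280.363 Y51.342
G1 X295.300 Y73.697
G1 X300.545 Y100.067
M5
G0 X0.000 Y0.000

Since the viewBox matches the mm dimensions, user units are millimetres directly. The only transform is the Y-flip y_m = 257.850 − y_svg.

Shape 1 is a circle drawn with `<circle>`. Its stroke #ff8800 means engrave at S178, F3469. After flipping Y the toolpath is (300.545,100.067) → (295.300,126.437) → (280.363,148.792) → (258.008,163.729) → (231.638,168.974) → (205.268,163.729) → (182.913,148.792) → (167.976,126.437) → (162.731,100.067) → (167.976,73.697) → (182.913,51.342) → (205.268,36.405) → (231.638,31.160) → (258.008,36.405) → (280.363,51.342) → (295.300,73.697) → (300.545,100.067), returning to the start.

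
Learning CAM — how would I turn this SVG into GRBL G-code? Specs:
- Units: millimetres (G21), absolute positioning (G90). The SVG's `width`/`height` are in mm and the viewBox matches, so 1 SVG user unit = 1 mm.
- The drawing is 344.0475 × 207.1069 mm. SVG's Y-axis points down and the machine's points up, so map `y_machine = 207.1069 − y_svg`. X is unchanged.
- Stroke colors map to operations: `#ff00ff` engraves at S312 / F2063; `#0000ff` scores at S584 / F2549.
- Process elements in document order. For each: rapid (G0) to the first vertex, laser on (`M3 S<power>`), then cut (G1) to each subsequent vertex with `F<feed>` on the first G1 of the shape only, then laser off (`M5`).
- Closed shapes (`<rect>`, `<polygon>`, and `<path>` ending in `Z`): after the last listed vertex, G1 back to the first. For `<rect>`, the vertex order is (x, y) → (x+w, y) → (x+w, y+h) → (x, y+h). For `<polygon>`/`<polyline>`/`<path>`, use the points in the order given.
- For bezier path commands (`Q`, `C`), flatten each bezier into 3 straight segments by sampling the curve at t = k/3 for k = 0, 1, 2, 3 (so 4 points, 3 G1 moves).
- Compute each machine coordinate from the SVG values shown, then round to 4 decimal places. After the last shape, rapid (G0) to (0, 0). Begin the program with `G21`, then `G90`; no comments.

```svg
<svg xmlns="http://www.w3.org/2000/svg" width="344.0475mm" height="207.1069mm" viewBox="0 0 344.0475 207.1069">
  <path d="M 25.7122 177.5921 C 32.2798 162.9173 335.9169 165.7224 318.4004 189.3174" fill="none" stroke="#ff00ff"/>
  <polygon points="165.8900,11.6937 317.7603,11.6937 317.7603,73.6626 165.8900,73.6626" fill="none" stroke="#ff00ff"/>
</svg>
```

Since the viewBox matches the mm dimensions, user units are millimetres directly. The only transform is the Y-flip y_m = 207.1069 − y_svg.

Shape 1 is a cubic bezier drawn with `<path>`. Its stroke #ff00ff means engrave at S312, F2063. After flipping Y the toolpath is (25.7122,29.5148) → (108.4058,38.2404) → (251.7629,34.5771) → (318.4004,17.7895).

Shape 2 is a rectangle drawn with `<polygon>`. Its stroke #ff00ff means engrave at S312, F2063. After flipping Y the toolpath is (165.8900,195.4132) → (317.7603,195.4132) → (317.7603,133.4443) → (165.8900,133.4443) → (165.8900,195.4132), returning to the start.

G21
G90
G0 X25.7122 Y29.5148
M3 S312
G1 X108.4058 Y38.2404 F2063
G1 X251.7629 Y34.5771
G1 X318.4004 Y17.7895
M5
G0 X165.8900 Y195.4132
M3 S312
G1 X317.7603 Y195.4132 F2063
G1 X317.7603 Y133.4443
G1 X165.8900 Y133.4443
G1 X165.8900 Y195.4132
M5
G0 X0.0000 Y0.0000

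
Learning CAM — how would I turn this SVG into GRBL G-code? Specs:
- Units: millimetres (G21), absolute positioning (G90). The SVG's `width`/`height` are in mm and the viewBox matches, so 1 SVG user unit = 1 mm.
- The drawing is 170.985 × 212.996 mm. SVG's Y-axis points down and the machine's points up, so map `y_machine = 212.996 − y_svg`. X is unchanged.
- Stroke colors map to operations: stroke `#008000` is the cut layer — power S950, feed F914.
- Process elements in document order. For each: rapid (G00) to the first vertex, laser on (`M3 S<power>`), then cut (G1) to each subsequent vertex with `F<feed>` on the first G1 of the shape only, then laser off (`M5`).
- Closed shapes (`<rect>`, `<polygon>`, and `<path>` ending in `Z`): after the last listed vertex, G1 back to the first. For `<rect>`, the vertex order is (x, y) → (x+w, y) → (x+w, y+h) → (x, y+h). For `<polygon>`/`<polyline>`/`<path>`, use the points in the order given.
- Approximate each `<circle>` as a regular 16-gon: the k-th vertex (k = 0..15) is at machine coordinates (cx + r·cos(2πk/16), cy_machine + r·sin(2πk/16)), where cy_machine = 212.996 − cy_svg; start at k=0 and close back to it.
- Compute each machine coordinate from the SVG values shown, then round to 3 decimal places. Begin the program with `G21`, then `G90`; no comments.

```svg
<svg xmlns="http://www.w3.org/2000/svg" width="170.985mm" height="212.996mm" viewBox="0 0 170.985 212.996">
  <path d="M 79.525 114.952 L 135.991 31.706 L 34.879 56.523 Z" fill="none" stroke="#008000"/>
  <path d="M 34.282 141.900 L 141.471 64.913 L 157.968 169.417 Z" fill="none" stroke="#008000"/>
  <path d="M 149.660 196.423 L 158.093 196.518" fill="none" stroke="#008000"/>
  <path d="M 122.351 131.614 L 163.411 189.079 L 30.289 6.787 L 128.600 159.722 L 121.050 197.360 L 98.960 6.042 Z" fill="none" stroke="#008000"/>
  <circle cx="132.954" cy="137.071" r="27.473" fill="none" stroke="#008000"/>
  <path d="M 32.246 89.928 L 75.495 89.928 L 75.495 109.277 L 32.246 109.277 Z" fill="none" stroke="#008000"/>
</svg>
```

G21
G90
G00 X79.525 Y98.044
M3 S950
G1 X135.991 Y181.290 F914
G1 X34.879 Y156.473
G1 X79.525 Y98.044
M5
G00 X34.282 Y71.096
M3 S950
G1 X141.471 Y148.083 F914
G1 X157.968 Y43.579
G1 X34.282 Y71.096
M5
G00 X149.660 Y16.573
M3 S950
G1 X158.093 Y16.478 F914
M5
G00 X122.351 Y81.382
M3 S950
G1 X163.411 Y23.917 F914
G1 X30.289 Y206.209
G1 X128.600 Y53.274
G1 X121.050 Y15.636
G1 X98.960 Y206.954
G1 X122.351 Y81.382
M5
G00 X160.427 Y75.925
M3 S950
G1 X158.336 Y86.438 F914
G1 X152.380 Y95.351
G1 X143.467 Y101.307
G1 X132.954 Y103.398
G1 X122.441 Y101.307
G1 X113.528 Y95.351
G1 X107.572 Y86.438
G1 X105.481 Y75.925
G1 X107.572 Y65.412
G1 X113.528 Y56.499
G1 X122.441 Y50.543
G1 X132.954 Y48.452
G1 X143.467 Y50.543
G1 X152.380 Y56.499
G1 X158.336 Y65.412
G1 X160.427 Y75.925
M5
G00 X32.246 Y123.068
M3 S950
G1 X75.495 Y123.068 F914
G1 X75.495 Y103.719
G1 X32.246 Y103.719
G1 X32.246 Y123.068
M5

1 u = 1 mm; y_m = 212.996 − y.

[1] `<path>` closed polygon, #008000→cut S950 F914: (79.525,98.044) → (135.991,181.290) → (34.879,156.473) → (79.525,98.044) (closed)

[2] `<path>` closed polygon, #008000→cut S950 F914: (34.282,71.096) → (141.471,148.083) → (157.968,43.579) → (34.282,71.096) (closed)

[3] `<path>` line segment, #008000→cut S950 F914: (149.660,16.573) → (158.093,16.478)

[4] `<path>` closed polygon, #008000→cut S950 F914: (122.351,81.382) → (163.411,23.917) → (30.289,206.209) → (128.600,53.274) → (121.050,15.636) → (98.960,206.954) → (122.351,81.382) (closed)

[5] `<circle>` circle, #008000→cut S950 F914: (160.427,75.925) → (158.336,86.438) → (152.380,95.351) → (143.467,101.307) → (132.954,103.398) → (122.441,101.307) → (113.528,95.351) → (107.572,86.438) → (105.481,75.925) → (107.572,65.412) → (113.528,56.499) → (122.441,50.543) → (132.954,48.452) → (143.467,50.543) → (152.380,56.499) → (158.336,65.412) → (160.427,75.925) (closed)

[6] `<path>` rectangle, #008000→cut S950 F914: (32.246,123.068) → (75.495,123.068) → (75.495,103.719) → (32.246,103.719) → (32.246,123.068) (closed)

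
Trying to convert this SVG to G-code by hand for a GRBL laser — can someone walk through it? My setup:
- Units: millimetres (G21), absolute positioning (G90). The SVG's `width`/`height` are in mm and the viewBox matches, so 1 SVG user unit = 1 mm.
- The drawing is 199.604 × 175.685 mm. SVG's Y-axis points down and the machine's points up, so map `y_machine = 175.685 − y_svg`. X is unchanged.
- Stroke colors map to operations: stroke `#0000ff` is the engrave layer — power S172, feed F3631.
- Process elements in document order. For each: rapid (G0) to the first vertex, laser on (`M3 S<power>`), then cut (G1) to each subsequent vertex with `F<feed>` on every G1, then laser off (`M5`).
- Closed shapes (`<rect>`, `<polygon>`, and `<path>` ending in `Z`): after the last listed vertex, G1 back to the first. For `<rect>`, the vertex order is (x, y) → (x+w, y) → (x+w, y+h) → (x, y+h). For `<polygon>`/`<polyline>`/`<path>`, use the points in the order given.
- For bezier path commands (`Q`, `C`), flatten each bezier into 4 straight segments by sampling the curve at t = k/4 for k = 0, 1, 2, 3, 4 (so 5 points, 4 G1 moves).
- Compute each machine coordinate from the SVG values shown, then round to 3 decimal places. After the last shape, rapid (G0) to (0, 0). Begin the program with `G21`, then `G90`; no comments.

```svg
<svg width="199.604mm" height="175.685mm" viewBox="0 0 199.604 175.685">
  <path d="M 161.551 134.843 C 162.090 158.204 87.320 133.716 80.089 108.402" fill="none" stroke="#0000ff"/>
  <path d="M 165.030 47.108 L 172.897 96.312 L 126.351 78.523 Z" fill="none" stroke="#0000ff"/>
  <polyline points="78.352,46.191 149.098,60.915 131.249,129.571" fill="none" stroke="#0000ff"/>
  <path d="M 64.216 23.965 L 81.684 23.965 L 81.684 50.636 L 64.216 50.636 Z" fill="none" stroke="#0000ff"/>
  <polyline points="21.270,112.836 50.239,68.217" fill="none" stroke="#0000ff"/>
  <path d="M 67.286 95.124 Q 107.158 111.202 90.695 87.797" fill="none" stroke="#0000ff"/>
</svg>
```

G21
G90
G0 X161.551 Y40.842
M3 S172
G1 X150.067 Y31.558 F3631
G1 X123.734 Y35.809 F3631
G1 X95.944 Y49.187 F3631
G1 X80.089 Y67.283 F3631
M5
G0 X165.030 Y128.577
M3 S172
G1 X172.897 Y79.373 F3631
G1 X126.351 Y97.162 F3631
G1 X165.030 Y128.577 F3631
M5
G0 X78.352 Y129.494
M3 S172
G1 X149.098 Y114.770 F3631
G1 X131.249 Y46.114 F3631
M5
G0 X64.216 Y151.720
M3 S172
G1 X81.684 Y151.720 F3631
G1 X81.684 Y125.049 F3631
G1 X64.216 Y125.049 F3631
G1 X64.216 Y151.720 F3631
M5
G0 X21.270 Y62.849
M3 S172
G1 X50.239 Y107.468 F3631
M5
G0 X67.286 Y80.561
M3 S172
G1 X83.701 Y74.990 F3631
G1 X93.074 Y74.354 F3631
G1 X95.406 Y78.653 F3631
G1 X90.695 Y87.888 F3631
M5
G0 X0.000 Y0.000

viewBox `0 0 199.604 175.685` with mm width/height → 1 unit = 1 mm. Flip: y_m = 175.685 − y_svg.

**Shape 1** — `<path>` cubic bezier, stroke `#0000ff` → engrave (S172, F3631). Control points (SVG): P0=(161.551,134.843), P1=(162.090,158.204), P2=(87.320,133.716), P3=(80.089,108.402); sampled at t=k/4. Machine vertices: (161.551,40.842) → (150.067,31.558) → (123.734,35.809) → (95.944,49.187) → (80.089,67.283). Open path.

**Shape 2** — `<path>` regular polygon, stroke `#0000ff` → engrave (S172, F3631). Machine vertices: (165.030,128.577) → (172.897,79.373) → (126.351,97.162) → (165.030,128.577). Closed: final G1 returns to the first vertex.

**Shape 3** — `<polyline>` open polyline, stroke `#0000ff` → engrave (S172, F3631). Machine vertices: (78.352,129.494) → (149.098,114.770) → (131.249,46.114). Open path.

**Shape 4** — `<path>` rectangle, stroke `#0000ff` → engrave (S172, F3631). Machine vertices: (64.216,151.720) → (81.684,151.720) → (81.684,125.049) → (64.216,125.049) → (64.216,151.720). Closed: final G1 returns to the first vertex.

**Shape 5** — `<polyline>` line segment, stroke `#0000ff` → engrave (S172, F3631). Machine vertices: (21.270,62.849) → (50.239,107.468). Open path.

**Shape 6** — `<path>` quadratic bezier, stroke `#0000ff` → engrave (S172, F3631). Control points (SVG): P0=(67.286,95.124), P1=(107.158,111.202), P2=(90.695,87.797); sampled at t=k/4. Machine vertices: (67.286,80.561) → (83.701,74.990) → (93.074,74.354) → (95.406,78.653) → (90.695,87.888). Open path.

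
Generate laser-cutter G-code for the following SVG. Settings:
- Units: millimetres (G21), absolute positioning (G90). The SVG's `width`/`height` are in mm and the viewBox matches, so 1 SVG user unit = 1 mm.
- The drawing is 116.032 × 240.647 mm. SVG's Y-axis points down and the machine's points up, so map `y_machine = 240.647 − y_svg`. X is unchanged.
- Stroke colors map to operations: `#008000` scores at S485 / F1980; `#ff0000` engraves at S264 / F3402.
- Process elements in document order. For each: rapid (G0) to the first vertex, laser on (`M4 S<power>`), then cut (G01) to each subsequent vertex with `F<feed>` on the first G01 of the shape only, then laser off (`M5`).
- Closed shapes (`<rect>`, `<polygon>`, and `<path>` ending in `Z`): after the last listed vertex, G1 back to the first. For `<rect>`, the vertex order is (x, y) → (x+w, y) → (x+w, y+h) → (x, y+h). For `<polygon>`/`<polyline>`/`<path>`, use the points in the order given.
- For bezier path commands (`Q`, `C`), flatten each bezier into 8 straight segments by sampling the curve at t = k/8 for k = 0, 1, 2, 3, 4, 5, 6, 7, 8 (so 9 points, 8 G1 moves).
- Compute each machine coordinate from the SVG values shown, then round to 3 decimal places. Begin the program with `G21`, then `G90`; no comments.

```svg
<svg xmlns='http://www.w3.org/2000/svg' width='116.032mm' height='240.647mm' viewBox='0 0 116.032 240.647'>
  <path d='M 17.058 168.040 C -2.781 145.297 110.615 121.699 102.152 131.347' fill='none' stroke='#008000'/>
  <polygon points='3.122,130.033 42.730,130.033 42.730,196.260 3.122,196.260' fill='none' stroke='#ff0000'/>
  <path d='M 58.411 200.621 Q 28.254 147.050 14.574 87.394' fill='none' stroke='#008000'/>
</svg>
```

1 u = 1 mm; y_m = 240.647 − y.

[1] `<path>` cubic bezier, #008000→score S485 F1980: (17.058,72.607) → (15.366,81.109) → (23.174,89.292) → (37.495,96.755) → (55.339,103.100) → (73.716,107.927) → (89.637,110.835) → (100.112,111.426) → (102.152,109.300)

[2] `<polygon>` rectangle, #ff0000→engrave S264 F3402: (3.122,110.614) → (42.730,110.614) → (42.730,44.387) → (3.122,44.387) → (3.122,110.614) (closed)

[3] `<path>` quadratic bezier, #008000→score S485 F1980: (58.411,40.026) → (51.129,53.514) → (44.362,67.192) → (38.110,81.060) → (32.373,95.118) → (27.151,109.367) → (22.444,123.805) → (18.251,138.434) → (14.574,153.253)

G21
G90
G0 X17.058 Y72.607
M4 S485
G01 X15.366 Y81.109 F1980
G01 X23.174 Y89.292
G01 X37.495 Y96.755
G01 X55.339 Y103.100
G01 X73.716 Y107.927
G01 X89.637 Y110.835
G01 X100.112 Y111.426
G01 X102.152 Y109.300
M5
G0 X3.122 Y110.614
M4 S264
G01 X42.730 Y110.614 F3402
G01 X42.730 Y44.387
G01 X3.122 Y44.387
G01 X3.122 Y110.614
M5
G0 X58.411 Y40.026
M4 S485
G01 X51.129 Y53.514 F1980
G01 X44.362 Y67.192
G01 X38.110 Y81.060
G01 X32.373 Y95.118
G01 X27.151 Y109.367
G01 X22.444 Y123.805
G01 X18.251 Y138.434
G01 X14.574 Y153.253
M5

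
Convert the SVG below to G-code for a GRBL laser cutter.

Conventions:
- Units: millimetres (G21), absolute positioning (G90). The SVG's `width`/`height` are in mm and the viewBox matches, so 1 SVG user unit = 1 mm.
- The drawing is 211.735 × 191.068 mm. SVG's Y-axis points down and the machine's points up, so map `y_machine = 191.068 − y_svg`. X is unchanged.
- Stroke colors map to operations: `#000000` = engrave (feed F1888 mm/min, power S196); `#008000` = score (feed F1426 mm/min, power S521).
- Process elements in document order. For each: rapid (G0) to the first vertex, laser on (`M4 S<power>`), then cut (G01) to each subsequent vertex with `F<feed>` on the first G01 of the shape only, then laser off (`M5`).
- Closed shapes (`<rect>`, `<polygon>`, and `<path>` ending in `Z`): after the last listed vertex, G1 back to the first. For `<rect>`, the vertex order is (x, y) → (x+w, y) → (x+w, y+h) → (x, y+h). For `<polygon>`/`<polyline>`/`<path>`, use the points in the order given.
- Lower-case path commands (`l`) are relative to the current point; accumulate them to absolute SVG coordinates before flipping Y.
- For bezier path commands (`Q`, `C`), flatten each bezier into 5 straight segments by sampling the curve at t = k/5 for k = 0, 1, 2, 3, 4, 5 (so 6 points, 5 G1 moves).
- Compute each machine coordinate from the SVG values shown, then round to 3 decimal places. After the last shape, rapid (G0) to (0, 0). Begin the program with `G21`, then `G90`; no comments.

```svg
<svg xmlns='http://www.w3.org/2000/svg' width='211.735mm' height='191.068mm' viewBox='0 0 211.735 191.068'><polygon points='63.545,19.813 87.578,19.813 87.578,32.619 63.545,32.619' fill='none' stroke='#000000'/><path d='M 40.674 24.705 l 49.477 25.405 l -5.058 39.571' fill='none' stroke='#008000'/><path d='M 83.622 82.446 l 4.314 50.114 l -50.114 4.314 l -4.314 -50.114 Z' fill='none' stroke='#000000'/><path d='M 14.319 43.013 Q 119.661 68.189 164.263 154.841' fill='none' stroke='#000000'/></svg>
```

1 u = 1 mm; y_m = 191.068 − y.

[1] `<polygon>` rectangle, #000000→engrave S196 F1888: (63.545,171.255) → (87.578,171.255) → (87.578,158.449) → (63.545,158.449) → (63.545,171.255) (closed)

[2] `<path>` open polyline, #008000→score S521 F1426: (40.674,166.363) → (90.151,140.958) → (85.093,101.387)

[3] `<path>` regular polygon, #000000→engrave S196 F1888: (83.622,108.622) → (87.936,58.508) → (37.822,54.194) → (33.508,104.308) → (83.622,108.622) (closed)

[4] `<path>` quadratic bezier, #000000→engrave S196 F1888: (14.319,148.055) → (54.026,135.526) → (88.874,118.078) → (118.863,95.712) → (143.993,68.429) → (164.263,36.227)

G21
G90
G0 X63.545 Y171.255
M4 S196
G01 X87.578 Y171.255 F1888
G01 X87.578 Y158.449
G01 X63.545 Y158.449
G01 X63.545 Y171.255
M5
G0 X40.674 Y166.363
M4 S521
G01 X90.151 Y140.958 F1426
G01 X85.093 Y101.387
M5
G0 X83.622 Y108.622
M4 S196
G01 X87.936 Y58.508 F1888
G01 X37.822 Y54.194
G01 X33.508 Y104.308
G01 X83.622 Y108.622
M5
G0 X14.319 Y148.055
M4 S196
G01 X54.026 Y135.526 F1888
G01 X88.874 Y118.078
G01 X118.863 Y95.712
G01 X143.993 Y68.429
G01 X164.263 Y36.227
M5
G0 X0.000 Y0.000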